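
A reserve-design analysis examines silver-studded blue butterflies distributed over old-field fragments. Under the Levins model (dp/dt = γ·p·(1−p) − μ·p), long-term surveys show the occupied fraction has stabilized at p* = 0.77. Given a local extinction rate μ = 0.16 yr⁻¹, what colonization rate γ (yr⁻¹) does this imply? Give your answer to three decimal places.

0.696

At equilibrium γ(1−p*) = μ, so γ = μ/(1−p*).
γ = 0.16/(1 − 0.77) = 0.16/0.2300 = 0.6957.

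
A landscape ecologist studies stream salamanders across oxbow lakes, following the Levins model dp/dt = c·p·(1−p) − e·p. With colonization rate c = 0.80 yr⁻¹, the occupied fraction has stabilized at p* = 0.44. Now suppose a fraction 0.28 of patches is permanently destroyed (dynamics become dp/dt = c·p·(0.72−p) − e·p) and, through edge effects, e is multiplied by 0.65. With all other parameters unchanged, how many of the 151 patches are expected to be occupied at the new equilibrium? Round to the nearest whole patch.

Balance c(1−p*) = e gives e = 0.80×(1 − 0.44000) = 0.44800.
New p* = 0.72 − e/c = 0.72 − 0.29120/0.80000 = 0.35600.
Expected occupied = 151 × 0.35600 = 53.76 ≈ 54.

54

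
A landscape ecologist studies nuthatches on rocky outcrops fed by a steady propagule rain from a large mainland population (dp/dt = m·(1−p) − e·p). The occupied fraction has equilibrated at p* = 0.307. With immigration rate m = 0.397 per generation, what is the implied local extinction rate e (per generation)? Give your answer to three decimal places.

At equilibrium m(1−p*) = e·p*, so e = m(1−p*)/p*.
e = 0.397 × 0.6930 / 0.307 = 0.8962.

0.896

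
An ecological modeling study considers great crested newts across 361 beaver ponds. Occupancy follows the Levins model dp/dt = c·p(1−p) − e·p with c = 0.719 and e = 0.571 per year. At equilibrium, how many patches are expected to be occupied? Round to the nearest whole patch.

p* = 1 − e/c = 1 − 0.571/0.719 = 0.2058.
Expected occupied patches = N × p* = 361 × 0.2058 = 74.31 ≈ 74.

74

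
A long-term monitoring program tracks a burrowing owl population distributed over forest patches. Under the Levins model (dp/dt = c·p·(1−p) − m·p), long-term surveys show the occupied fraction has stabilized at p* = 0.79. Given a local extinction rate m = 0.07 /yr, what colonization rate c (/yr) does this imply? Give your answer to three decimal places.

At equilibrium c(1−p*) = m, so c = m/(1−p*).
c = 0.07/(1 − 0.79) = 0.07/0.2100 = 0.3333.

0.333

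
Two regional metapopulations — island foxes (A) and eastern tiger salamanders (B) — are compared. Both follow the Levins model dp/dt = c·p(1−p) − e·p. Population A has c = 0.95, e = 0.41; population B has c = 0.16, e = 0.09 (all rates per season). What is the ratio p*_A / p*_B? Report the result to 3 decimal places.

1.299

A: p*_A = 1 − 0.41/0.95 = 0.5684.
B: p*_B = 1 − 0.09/0.16 = 0.4375.
p*_A / p*_B = 0.5684/0.4375 = 1.2992.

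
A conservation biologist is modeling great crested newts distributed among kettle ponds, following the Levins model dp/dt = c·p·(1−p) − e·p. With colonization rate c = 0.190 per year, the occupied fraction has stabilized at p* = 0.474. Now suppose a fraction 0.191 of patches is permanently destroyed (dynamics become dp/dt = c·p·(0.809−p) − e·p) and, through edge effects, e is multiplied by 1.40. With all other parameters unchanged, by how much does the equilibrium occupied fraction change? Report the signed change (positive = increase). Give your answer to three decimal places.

Balance c(1−p*) = e gives e = 0.190×(1 − 0.47400) = 0.09994.
New p* = 0.809 − e/c = 0.809 − 0.13992/0.19000 = 0.07258.
Δp* = 0.07258 − 0.47400 = -0.40142.

-0.401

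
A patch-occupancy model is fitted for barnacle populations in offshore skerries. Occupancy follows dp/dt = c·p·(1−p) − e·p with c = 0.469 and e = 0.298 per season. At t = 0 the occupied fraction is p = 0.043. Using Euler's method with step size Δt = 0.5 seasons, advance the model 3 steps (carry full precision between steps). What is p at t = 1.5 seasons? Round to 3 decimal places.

0.053

Update rule: p ← p + [c·p·(1−p) − e·p]·Δt with Δt = 0.5.
step 1: Δp = +0.00324, p = 0.04624
step 2: Δp = +0.00345, p = 0.04970
step 3: Δp = +0.00367, p = 0.05337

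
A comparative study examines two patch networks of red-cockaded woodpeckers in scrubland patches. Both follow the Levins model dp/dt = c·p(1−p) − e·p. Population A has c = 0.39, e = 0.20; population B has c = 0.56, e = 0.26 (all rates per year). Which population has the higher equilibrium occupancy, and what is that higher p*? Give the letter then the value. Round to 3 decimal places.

A: p*_A = 1 − 0.20/0.39 = 0.4872.
B: p*_B = 1 − 0.26/0.56 = 0.5357.
B is higher at 0.5357.

B, 0.536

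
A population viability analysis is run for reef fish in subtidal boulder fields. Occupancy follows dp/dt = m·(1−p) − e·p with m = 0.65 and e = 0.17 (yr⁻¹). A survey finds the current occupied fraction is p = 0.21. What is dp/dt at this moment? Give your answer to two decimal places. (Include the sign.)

0.48

Colonization term: m·(1−p) = 0.65×0.7900 = 0.51350.
Extinction term: e·p = 0.03570.
dp/dt = 0.51350 − 0.03570 = 0.47780.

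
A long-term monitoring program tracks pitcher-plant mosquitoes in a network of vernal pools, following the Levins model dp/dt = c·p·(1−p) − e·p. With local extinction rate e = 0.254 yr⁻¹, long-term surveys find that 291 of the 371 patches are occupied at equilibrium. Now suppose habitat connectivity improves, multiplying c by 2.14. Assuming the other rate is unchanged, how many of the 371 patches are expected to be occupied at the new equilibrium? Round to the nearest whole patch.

334

Observed p* = 291/371 = 0.78437.
Balance c(1−p*) = e gives c = e/(1 − 0.78437) = 0.254/0.21563 = 1.17794.
New p* = 1 − e/c = 1 − 0.25400/2.52079 = 0.89924.
Expected occupied = 371 × 0.89924 = 333.62 ≈ 334.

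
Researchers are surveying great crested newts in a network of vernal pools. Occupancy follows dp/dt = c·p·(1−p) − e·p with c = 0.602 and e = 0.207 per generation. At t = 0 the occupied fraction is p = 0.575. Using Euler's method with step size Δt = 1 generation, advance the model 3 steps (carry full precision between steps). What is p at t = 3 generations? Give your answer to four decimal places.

0.6350

Update rule: p ← p + [c·p·(1−p) − e·p]·Δt with Δt = 1.
p: 0.57500 → 0.60309  (Δp = +0.02809)
p: 0.60309 → 0.62235  (Δp = +0.01926)
p: 0.62235 → 0.63501  (Δp = +0.01266)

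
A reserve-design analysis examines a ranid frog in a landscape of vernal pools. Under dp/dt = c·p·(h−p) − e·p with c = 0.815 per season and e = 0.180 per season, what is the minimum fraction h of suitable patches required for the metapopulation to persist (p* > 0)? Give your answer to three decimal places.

0.221

p* = h − e/c is positive only when h > e/c.
h_min = e/c = 0.180/0.815 = 0.2209.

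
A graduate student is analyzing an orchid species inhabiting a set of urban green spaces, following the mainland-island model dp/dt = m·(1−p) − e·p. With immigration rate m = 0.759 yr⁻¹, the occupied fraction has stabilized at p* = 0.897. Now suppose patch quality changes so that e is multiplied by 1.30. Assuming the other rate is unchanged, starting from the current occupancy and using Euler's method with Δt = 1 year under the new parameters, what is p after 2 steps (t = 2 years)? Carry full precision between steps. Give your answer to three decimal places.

Balance m(1−p*) = e·p* gives e = m(1−p*)/p* = 0.759×0.10300/0.89700 = 0.08715.
Starting from p₀ = 0.89700; update p ← p + (dp/dt)·Δt with the new parameters.
t = 1: p = 0.89700 + (-0.02345) = 0.87355
t = 2: p = 0.87355 + (-0.00299) = 0.87055

0.871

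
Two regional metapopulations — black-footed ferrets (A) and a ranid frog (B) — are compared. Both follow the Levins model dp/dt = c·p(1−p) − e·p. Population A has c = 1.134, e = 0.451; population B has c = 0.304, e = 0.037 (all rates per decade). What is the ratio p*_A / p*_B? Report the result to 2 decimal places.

0.69

A: p*_A = 1 − 0.451/1.134 = 0.6023.
B: p*_B = 1 − 0.037/0.304 = 0.8783.
p*_A / p*_B = 0.6023/0.8783 = 0.6858.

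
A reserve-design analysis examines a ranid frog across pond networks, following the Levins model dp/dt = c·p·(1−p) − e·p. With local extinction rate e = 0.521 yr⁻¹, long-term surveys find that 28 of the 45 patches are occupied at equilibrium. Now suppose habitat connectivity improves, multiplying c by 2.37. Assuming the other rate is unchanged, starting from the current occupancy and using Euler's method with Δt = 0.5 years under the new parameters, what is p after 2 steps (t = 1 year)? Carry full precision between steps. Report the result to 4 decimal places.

0.8392

Observed p* = 28/45 = 0.62222.
Balance c(1−p*) = e gives c = e/(1 − 0.62222) = 0.521/0.37778 = 1.37912.
Starting from p₀ = 0.62222; update p ← p + (dp/dt)·Δt with the new parameters.
step 1: Δp = +0.22206, p = 0.84428
step 2: Δp = -0.00508, p = 0.83920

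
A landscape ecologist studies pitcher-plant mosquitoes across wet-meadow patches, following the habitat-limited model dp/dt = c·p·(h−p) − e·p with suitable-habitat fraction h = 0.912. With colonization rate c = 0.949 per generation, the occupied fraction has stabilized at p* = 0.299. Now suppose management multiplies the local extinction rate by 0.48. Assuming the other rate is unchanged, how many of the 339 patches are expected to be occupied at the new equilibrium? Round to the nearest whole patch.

209

Balance c(h−p*) = e gives e = 0.949×(0.912 − 0.29900) = 0.58174.
New p* = 0.912 − e/c = 0.912 − 0.27924/0.94900 = 0.61775.
Expected occupied = 339 × 0.61775 = 209.42 ≈ 209.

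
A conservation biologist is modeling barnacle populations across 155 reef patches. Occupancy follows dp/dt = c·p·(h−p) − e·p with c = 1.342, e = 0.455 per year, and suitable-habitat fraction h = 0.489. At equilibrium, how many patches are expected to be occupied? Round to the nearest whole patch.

23

p* = h − e/c = 0.489 − 0.3390 = 0.1500.
Expected occupied patches = N × p* = 155 × 0.1500 = 23.24 ≈ 23.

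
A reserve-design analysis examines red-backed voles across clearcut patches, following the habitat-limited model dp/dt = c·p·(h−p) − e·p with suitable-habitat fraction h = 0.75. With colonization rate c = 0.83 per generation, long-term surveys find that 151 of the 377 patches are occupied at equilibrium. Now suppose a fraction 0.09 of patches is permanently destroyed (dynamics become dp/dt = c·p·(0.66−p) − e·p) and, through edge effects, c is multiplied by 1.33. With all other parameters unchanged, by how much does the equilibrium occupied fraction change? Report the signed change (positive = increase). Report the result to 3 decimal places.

Observed p* = 151/377 = 0.40053.
Balance c(h−p*) = e gives e = 0.83×(0.75 − 0.40053) = 0.29006.
New p* = 0.66 − e/c = 0.66 − 0.29006/1.10390 = 0.39724.
Δp* = 0.39724 − 0.40053 = -0.00329.

-0.003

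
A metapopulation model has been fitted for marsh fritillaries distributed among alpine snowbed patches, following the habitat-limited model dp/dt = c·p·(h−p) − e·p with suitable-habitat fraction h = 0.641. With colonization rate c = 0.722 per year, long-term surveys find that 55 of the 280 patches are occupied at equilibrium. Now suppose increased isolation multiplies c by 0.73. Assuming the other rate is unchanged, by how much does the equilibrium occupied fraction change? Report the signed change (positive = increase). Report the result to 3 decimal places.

-0.164

Observed p* = 55/280 = 0.19643.
Balance c(h−p*) = e gives e = 0.722×(0.641 − 0.19643) = 0.32098.
New p* = 0.641 − e/c = 0.641 − 0.32098/0.52706 = 0.03200.
Δp* = 0.03200 − 0.19643 = -0.16443.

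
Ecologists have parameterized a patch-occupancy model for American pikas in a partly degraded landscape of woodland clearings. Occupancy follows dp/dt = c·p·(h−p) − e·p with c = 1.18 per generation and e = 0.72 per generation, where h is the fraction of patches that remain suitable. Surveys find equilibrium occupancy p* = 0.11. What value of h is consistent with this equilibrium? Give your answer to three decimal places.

0.720

At equilibrium c(h−p*) = e, so h = p* + e/c.
h = 0.11 + 0.72/1.18 = 0.11 + 0.6102 = 0.7202.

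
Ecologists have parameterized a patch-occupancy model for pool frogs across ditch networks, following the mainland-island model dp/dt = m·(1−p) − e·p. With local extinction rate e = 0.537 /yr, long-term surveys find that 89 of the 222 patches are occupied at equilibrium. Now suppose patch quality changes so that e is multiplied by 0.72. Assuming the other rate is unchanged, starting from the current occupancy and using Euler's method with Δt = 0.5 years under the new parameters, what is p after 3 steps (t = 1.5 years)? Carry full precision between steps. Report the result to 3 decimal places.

0.462

Observed p* = 89/222 = 0.40090.
Balance m(1−p*) = e·p* gives m = e·p*/(1−p*) = 0.537×0.40090/0.59910 = 0.35935.
Starting from p₀ = 0.40090; update p ← p + (dp/dt)·Δt with the new parameters.
  1  |  dp/dt·Δt = +0.030140  |  p_1 = 0.431041
  2  |  dp/dt·Δt = +0.018898  |  p_2 = 0.449938
  3  |  dp/dt·Δt = +0.011849  |  p_3 = 0.461788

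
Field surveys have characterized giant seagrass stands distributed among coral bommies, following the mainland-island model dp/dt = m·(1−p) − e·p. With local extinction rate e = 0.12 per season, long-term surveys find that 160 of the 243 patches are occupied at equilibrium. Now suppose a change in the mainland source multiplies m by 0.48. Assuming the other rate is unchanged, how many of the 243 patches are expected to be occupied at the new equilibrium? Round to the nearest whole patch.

117

Observed p* = 160/243 = 0.65844.
Balance m(1−p*) = e·p* gives m = e·p*/(1−p*) = 0.12×0.65844/0.34156 = 0.23133.
New p* = m/(m+e) = 0.11104/(0.11104+0.12000) = 0.48061.
Expected occupied = 243 × 0.48061 = 116.79 ≈ 117.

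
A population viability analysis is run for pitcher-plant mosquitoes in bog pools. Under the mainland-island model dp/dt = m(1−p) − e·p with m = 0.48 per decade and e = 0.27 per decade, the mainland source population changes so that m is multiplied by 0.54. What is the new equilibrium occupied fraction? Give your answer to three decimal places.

0.490

Before: p* = 0.48/(0.48+0.27) = 0.6400.
After: m = 0.2592, e = 0.27; p* = 0.2592/0.5292 = 0.4898.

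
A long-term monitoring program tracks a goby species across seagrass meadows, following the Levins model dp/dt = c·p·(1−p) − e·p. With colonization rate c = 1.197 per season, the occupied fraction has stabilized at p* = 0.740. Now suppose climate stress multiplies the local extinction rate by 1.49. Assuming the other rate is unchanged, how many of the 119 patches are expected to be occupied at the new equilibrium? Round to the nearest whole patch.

73

Balance c(1−p*) = e gives e = 1.197×(1 − 0.74000) = 0.31122.
New p* = 1 − e/c = 1 − 0.46372/1.19700 = 0.61260.
Expected occupied = 119 × 0.61260 = 72.90 ≈ 73.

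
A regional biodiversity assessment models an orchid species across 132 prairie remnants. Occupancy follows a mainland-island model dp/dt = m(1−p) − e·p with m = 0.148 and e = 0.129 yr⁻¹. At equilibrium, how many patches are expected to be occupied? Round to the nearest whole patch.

p* = m/(m+e) = 0.148/0.2770 = 0.5343.
Expected occupied patches = N × p* = 132 × 0.5343 = 70.53 ≈ 71.

71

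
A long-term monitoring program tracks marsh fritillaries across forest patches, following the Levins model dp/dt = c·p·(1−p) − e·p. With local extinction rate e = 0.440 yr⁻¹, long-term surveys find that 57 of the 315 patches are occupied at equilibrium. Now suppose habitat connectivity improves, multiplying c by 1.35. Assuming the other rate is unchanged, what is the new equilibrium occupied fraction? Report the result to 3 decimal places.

Observed p* = 57/315 = 0.18095.
Balance c(1−p*) = e gives c = e/(1 − 0.18095) = 0.440/0.81905 = 0.53721.
New p* = 1 − e/c = 1 − 0.44000/0.72523 = 0.39330.

0.393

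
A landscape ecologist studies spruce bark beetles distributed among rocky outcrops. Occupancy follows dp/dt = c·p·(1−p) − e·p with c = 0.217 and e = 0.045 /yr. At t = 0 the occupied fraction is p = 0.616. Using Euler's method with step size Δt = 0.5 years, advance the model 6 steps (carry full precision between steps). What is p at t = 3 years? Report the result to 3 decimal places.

Update rule: p ← p + [c·p·(1−p) − e·p]·Δt with Δt = 0.5.
step 1: Δp = +0.01181, p = 0.62781
step 2: Δp = +0.01123, p = 0.63903
step 3: Δp = +0.01065, p = 0.64968
step 4: Δp = +0.01008, p = 0.65976
step 5: Δp = +0.00951, p = 0.66927
step 6: Δp = +0.00896, p = 0.67823

0.678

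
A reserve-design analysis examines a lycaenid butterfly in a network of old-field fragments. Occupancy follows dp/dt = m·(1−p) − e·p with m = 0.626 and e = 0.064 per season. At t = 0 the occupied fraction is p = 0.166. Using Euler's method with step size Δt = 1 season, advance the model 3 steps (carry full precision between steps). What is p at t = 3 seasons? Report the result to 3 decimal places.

0.885

Update rule: p ← p + [m·(1−p) − e·p]·Δt with Δt = 1.
  1  |  dp/dt·Δt = +0.511460  |  p_1 = 0.677460
  2  |  dp/dt·Δt = +0.158553  |  p_2 = 0.836013
  3  |  dp/dt·Δt = +0.049151  |  p_3 = 0.885164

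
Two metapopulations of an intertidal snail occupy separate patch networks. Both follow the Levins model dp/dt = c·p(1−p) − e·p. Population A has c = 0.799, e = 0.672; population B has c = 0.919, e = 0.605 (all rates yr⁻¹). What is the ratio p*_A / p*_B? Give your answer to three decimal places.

A: p*_A = 1 − 0.672/0.799 = 0.1589.
B: p*_B = 1 − 0.605/0.919 = 0.3417.
p*_A / p*_B = 0.1589/0.3417 = 0.4652.

0.465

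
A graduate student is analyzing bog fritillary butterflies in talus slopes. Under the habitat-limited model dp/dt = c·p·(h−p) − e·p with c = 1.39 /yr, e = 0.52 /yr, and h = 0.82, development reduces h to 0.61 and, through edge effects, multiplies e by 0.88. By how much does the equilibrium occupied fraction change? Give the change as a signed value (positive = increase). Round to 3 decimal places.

-0.165

Before: p* = h − e/c = 0.82 − 0.52/1.39 = 0.82 − 0.3741 = 0.4459.
After: c = 1.39, e = 0.4576, h = 0.61; p* = 0.61 − 0.4576/1.39 = 0.2808.
Δp* = 0.2808 − 0.4459 = -0.1651.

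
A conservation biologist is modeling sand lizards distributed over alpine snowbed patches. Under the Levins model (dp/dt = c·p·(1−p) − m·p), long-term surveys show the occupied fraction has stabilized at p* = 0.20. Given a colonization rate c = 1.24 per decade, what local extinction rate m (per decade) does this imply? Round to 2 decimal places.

0.99

At equilibrium c(1−p*) = m.
m = 1.24 × (1 − 0.20) = 1.24 × 0.8000 = 0.9920.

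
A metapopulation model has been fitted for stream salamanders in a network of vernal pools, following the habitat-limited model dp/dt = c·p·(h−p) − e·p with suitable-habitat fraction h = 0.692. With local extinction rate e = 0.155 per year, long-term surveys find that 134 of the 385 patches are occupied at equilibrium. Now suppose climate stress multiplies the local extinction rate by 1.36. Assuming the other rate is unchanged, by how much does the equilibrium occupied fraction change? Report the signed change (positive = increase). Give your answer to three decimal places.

-0.124

Observed p* = 134/385 = 0.34805.
Balance c(h−p*) = e gives c = e/(0.692 − 0.34805) = 0.155/0.34395 = 0.45065.
New p* = 0.692 − e/c = 0.692 − 0.21080/0.45065 = 0.22423.
Δp* = 0.22423 − 0.34805 = -0.12382.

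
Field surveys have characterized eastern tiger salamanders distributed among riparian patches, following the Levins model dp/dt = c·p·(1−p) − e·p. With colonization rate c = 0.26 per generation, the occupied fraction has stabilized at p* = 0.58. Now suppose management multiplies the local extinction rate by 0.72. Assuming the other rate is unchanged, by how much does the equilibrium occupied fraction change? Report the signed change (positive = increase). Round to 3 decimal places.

0.118

Balance c(1−p*) = e gives e = 0.26×(1 − 0.58000) = 0.10920.
New p* = 1 − e/c = 1 − 0.07862/0.26000 = 0.69762.
Δp* = 0.69762 − 0.58000 = +0.11762.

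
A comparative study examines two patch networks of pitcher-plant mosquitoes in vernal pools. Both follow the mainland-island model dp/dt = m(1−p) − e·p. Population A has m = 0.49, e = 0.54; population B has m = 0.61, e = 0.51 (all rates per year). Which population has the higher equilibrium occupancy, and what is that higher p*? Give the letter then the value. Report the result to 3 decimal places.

A: p*_A = m/(m+e) = 0.49/1.0300 = 0.4757.
B: p*_B = 0.61/1.1200 = 0.5446.
B is higher at 0.5446.

B, 0.545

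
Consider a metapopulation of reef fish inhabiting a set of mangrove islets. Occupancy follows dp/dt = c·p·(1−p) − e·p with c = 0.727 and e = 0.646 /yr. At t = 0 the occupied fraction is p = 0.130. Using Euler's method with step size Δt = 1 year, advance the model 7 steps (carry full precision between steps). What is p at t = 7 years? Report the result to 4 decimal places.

Update rule: p ← p + [c·p·(1−p) − e·p]·Δt with Δt = 1.
step 1: Δp = -0.00176, p = 0.12824
step 2: Δp = -0.00157, p = 0.12667
step 3: Δp = -0.00141, p = 0.12527
step 4: Δp = -0.00126, p = 0.12401
step 5: Δp = -0.00114, p = 0.12287
step 6: Δp = -0.00102, p = 0.12185
step 7: Δp = -0.00092, p = 0.12093

0.1209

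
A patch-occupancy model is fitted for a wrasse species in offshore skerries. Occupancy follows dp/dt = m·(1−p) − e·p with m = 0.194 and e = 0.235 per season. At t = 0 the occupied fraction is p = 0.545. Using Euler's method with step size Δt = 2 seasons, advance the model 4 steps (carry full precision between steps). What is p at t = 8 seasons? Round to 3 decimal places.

Update rule: p ← p + [m·(1−p) − e·p]·Δt with Δt = 2.
t = 2: p = 0.54500 + (-0.07961) = 0.46539
t = 4: p = 0.46539 + (-0.01130) = 0.45409
t = 6: p = 0.45409 + (-0.00161) = 0.45248
t = 8: p = 0.45248 + (-0.00023) = 0.45225

0.452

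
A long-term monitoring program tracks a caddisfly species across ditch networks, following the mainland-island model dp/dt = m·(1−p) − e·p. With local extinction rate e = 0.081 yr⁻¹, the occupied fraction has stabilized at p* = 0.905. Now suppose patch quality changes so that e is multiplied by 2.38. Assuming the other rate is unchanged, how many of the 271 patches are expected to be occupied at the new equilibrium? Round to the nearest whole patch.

217

Balance m(1−p*) = e·p* gives m = e·p*/(1−p*) = 0.081×0.90500/0.09500 = 0.77163.
New p* = m/(m+e) = 0.77163/(0.77163+0.19278) = 0.80011.
Expected occupied = 271 × 0.80011 = 216.83 ≈ 217.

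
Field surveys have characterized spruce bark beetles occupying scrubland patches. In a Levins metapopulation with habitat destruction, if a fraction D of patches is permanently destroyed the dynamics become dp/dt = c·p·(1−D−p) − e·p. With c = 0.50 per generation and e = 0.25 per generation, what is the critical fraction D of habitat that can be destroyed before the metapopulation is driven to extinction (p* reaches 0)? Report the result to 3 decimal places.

0.500

The nontrivial equilibrium is p* = (1−D) − e/c; extinction occurs when this hits zero.
So D_crit = 1 − e/c = 1 − 0.25/0.50 = 1 − 0.5000 = 0.5000.
This equals the undisturbed p*, a classic result of Lande's extension.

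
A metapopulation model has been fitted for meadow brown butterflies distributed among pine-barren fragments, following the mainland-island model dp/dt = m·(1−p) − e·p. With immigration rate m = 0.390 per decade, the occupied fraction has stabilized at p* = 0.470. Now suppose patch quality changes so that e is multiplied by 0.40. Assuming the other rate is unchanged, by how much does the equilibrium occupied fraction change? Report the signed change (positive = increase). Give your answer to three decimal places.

Balance m(1−p*) = e·p* gives e = m(1−p*)/p* = 0.390×0.53000/0.47000 = 0.43979.
New p* = m/(m+e) = 0.39000/(0.39000+0.17592) = 0.68914.
Δp* = 0.68914 − 0.47000 = +0.21914.

0.219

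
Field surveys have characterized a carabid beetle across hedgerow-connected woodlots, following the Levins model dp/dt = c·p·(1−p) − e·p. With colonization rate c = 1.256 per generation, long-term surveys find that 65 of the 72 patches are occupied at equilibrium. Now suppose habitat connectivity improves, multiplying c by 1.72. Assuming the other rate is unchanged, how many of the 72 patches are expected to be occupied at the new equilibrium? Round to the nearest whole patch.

68

Observed p* = 65/72 = 0.90278.
Balance c(1−p*) = e gives e = 1.256×(1 − 0.90278) = 0.12211.
New p* = 1 − e/c = 1 − 0.12211/2.16032 = 0.94348.
Expected occupied = 72 × 0.94348 = 67.93 ≈ 68.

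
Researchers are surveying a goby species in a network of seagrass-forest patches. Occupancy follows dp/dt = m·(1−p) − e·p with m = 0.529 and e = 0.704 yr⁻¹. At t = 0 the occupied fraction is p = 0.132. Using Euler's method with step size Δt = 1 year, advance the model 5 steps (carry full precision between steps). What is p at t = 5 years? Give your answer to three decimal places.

Update rule: p ← p + [m·(1−p) − e·p]·Δt with Δt = 1.
t = 1: p = 0.13200 + (+0.36624) = 0.49824
t = 2: p = 0.49824 + (-0.08533) = 0.41291
t = 3: p = 0.41291 + (+0.01988) = 0.43279
t = 4: p = 0.43279 + (-0.00463) = 0.42816
t = 5: p = 0.42816 + (+0.00108) = 0.42924

0.429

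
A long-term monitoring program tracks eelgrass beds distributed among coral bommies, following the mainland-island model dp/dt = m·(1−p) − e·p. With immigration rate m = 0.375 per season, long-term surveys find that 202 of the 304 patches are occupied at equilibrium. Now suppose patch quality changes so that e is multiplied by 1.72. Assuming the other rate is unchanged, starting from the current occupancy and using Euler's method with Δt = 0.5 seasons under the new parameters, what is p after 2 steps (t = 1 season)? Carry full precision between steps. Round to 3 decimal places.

0.590

Observed p* = 202/304 = 0.66447.
Balance m(1−p*) = e·p* gives e = m(1−p*)/p* = 0.375×0.33553/0.66447 = 0.18936.
Starting from p₀ = 0.66447; update p ← p + (dp/dt)·Δt with the new parameters.
t = 0.5: p = 0.66447 + (-0.04530) = 0.61918
t = 1: p = 0.61918 + (-0.02943) = 0.58975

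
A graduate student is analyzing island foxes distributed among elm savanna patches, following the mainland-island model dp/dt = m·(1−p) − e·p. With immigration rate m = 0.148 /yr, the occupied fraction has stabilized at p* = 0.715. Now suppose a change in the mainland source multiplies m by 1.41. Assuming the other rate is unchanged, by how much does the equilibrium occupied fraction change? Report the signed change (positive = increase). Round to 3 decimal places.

0.065

Balance m(1−p*) = e·p* gives e = m(1−p*)/p* = 0.148×0.28500/0.71500 = 0.05899.
New p* = m/(m+e) = 0.20868/(0.20868+0.05899) = 0.77962.
Δp* = 0.77962 − 0.71500 = +0.06462.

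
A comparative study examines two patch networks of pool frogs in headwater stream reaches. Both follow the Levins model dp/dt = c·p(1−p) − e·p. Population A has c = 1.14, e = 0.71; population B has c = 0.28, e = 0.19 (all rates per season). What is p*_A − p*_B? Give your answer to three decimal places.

A: p*_A = 1 − 0.71/1.14 = 0.3772.
B: p*_B = 1 − 0.19/0.28 = 0.3214.
p*_A − p*_B = 0.3772 − 0.3214 = 0.0558.

0.056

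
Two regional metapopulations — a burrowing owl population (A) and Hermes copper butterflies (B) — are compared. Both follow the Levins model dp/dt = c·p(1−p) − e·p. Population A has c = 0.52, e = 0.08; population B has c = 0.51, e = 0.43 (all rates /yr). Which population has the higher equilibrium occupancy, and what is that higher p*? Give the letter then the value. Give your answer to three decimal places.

A: p*_A = 1 − 0.08/0.52 = 0.8462.
B: p*_B = 1 − 0.43/0.51 = 0.1569.
A is higher at 0.8462.

A, 0.846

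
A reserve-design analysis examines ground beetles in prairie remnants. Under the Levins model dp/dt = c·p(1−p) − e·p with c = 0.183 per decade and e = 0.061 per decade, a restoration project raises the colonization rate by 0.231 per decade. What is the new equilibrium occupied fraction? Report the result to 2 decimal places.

0.85

Before: p* = 1 − 0.061/0.183 = 0.6667.
After the change, c = 0.414, e = 0.061, so p* = 1 − 0.061/0.414 = 0.8527.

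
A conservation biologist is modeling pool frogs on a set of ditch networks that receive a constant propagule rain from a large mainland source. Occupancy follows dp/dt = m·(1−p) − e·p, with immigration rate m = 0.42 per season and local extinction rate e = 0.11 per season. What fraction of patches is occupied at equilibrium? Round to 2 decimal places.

0.79

Setting dp/dt = 0: m − m·p* = e·p*, so m = (m+e)·p*.
p* = m/(m+e) = 0.42/(0.42+0.11) = 0.42/0.5300 = 0.7925.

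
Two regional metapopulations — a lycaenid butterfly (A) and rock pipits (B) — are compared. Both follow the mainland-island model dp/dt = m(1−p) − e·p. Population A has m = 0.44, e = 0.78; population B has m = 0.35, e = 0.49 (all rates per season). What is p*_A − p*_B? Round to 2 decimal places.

-0.06

A: p*_A = m/(m+e) = 0.44/1.2200 = 0.3607.
B: p*_B = 0.35/0.8400 = 0.4167.
p*_A − p*_B = 0.3607 − 0.4167 = -0.0560.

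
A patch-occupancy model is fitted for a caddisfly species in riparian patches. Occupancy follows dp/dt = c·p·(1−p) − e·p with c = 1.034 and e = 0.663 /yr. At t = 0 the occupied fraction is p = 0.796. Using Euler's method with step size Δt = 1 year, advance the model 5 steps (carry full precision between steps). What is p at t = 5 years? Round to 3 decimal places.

Update rule: p ← p + [c·p·(1−p) − e·p]·Δt with Δt = 1.
p: 0.79600 → 0.43616  (Δp = -0.35984)
p: 0.43616 → 0.40127  (Δp = -0.03489)
p: 0.40127 → 0.38365  (Δp = -0.01762)
p: 0.38365 → 0.37379  (Δp = -0.00986)
p: 0.37379 → 0.36800  (Δp = -0.00579)

0.368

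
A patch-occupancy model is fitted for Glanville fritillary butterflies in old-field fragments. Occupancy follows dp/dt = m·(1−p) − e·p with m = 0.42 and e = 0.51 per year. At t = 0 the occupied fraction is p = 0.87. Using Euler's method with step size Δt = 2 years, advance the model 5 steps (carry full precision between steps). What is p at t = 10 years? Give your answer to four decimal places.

0.2548

Update rule: p ← p + [m·(1−p) − e·p]·Δt with Δt = 2.
t = 2: p = 0.87000 + (-0.77820) = 0.09180
t = 4: p = 0.09180 + (+0.66925) = 0.76105
t = 6: p = 0.76105 + (-0.57556) = 0.18550
t = 8: p = 0.18550 + (+0.49498) = 0.68047
t = 10: p = 0.68047 + (-0.42568) = 0.25479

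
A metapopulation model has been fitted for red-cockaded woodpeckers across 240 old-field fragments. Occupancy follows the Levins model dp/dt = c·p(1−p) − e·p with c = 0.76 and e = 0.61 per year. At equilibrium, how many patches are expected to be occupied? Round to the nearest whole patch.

p* = 1 − e/c = 1 − 0.61/0.76 = 0.1974.
Expected occupied patches = N × p* = 240 × 0.1974 = 47.37 ≈ 47.

47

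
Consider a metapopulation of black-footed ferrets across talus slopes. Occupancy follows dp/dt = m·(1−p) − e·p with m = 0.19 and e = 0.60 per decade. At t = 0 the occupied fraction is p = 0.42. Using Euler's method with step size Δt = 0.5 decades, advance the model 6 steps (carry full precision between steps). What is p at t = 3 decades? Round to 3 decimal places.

Update rule: p ← p + [m·(1−p) − e·p]·Δt with Δt = 0.5.
t = 0.5: p = 0.42000 + (-0.07090) = 0.34910
t = 1: p = 0.34910 + (-0.04289) = 0.30621
t = 1.5: p = 0.30621 + (-0.02595) = 0.28025
t = 2: p = 0.28025 + (-0.01570) = 0.26455
t = 2.5: p = 0.26455 + (-0.00950) = 0.25506
t = 3: p = 0.25506 + (-0.00575) = 0.24931

0.249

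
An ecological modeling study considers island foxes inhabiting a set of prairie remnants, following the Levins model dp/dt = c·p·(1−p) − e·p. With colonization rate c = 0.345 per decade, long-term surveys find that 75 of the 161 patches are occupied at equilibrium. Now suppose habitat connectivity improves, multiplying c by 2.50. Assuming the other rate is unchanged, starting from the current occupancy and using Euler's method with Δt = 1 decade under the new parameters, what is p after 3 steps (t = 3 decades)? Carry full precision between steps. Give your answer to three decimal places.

Observed p* = 75/161 = 0.46584.
Balance c(1−p*) = e gives e = 0.345×(1 − 0.46584) = 0.18429.
Starting from p₀ = 0.46584; update p ← p + (dp/dt)·Δt with the new parameters.
t = 1: p = 0.46584 + (+0.12877) = 0.59461
t = 2: p = 0.59461 + (+0.09833) = 0.69294
t = 3: p = 0.69294 + (+0.05582) = 0.74876

0.749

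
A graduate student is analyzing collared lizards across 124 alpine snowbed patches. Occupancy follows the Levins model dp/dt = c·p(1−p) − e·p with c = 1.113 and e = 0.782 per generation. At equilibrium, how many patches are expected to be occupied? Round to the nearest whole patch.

37

p* = 1 − e/c = 1 − 0.782/1.113 = 0.2974.
Expected occupied patches = N × p* = 124 × 0.2974 = 36.88 ≈ 37.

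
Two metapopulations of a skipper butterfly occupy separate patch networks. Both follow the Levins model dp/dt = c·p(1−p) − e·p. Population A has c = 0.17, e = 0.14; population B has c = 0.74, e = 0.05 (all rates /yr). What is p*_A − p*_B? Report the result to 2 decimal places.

-0.76

A: p*_A = 1 − 0.14/0.17 = 0.1765.
B: p*_B = 1 − 0.05/0.74 = 0.9324.
p*_A − p*_B = 0.1765 − 0.9324 = -0.7560.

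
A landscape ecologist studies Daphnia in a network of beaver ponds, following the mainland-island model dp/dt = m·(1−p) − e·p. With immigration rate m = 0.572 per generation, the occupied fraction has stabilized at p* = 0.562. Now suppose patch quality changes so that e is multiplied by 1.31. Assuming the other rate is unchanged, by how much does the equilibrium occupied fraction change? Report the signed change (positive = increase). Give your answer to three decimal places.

Balance m(1−p*) = e·p* gives e = m(1−p*)/p* = 0.572×0.43800/0.56200 = 0.44579.
New p* = m/(m+e) = 0.57200/(0.57200+0.58398) = 0.49482.
Δp* = 0.49482 − 0.56200 = -0.06718.

-0.067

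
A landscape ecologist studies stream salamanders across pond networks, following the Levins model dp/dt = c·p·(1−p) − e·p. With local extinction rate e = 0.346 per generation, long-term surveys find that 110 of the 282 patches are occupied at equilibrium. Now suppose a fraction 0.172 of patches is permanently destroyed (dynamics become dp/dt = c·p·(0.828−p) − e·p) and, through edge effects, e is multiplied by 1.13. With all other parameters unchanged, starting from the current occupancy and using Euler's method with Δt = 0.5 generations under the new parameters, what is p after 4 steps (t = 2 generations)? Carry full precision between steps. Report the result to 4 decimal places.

0.3036

Observed p* = 110/282 = 0.39007.
Balance c(1−p*) = e gives c = e/(1 − 0.39007) = 0.346/0.60993 = 0.56728.
Starting from p₀ = 0.39007; update p ← p + (dp/dt)·Δt with the new parameters.
p: 0.39007 → 0.36227  (Δp = -0.02780)
p: 0.36227 → 0.33930  (Δp = -0.02296)
p: 0.33930 → 0.32001  (Δp = -0.01930)
p: 0.32001 → 0.30356  (Δp = -0.01645)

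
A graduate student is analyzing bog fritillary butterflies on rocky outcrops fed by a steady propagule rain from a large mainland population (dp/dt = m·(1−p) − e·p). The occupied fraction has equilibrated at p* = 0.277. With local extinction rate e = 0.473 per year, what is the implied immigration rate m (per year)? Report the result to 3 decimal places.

0.181

At equilibrium m(1−p*) = e·p*, so m = e·p*/(1−p*).
m = 0.473 × 0.277 / 0.7230 = 0.1310/0.7230 = 0.1812.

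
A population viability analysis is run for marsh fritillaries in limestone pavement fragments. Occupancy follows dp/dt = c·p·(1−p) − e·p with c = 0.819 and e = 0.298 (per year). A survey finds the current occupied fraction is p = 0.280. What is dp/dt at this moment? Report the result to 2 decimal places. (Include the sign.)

Colonization term: c·p·(1−p) = 0.819×0.280×0.7200 = 0.16511.
Extinction term: e·p = 0.08344.
dp/dt = 0.16511 − 0.08344 = 0.08167.

0.08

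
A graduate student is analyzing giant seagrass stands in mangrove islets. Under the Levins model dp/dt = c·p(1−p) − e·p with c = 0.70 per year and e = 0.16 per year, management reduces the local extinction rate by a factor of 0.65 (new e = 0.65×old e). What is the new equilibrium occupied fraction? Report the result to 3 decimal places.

0.851

Before: p* = 1 − 0.16/0.70 = 0.7714.
After the change, c = 0.7, e = 0.104, so p* = 1 − 0.104/0.7 = 0.8514.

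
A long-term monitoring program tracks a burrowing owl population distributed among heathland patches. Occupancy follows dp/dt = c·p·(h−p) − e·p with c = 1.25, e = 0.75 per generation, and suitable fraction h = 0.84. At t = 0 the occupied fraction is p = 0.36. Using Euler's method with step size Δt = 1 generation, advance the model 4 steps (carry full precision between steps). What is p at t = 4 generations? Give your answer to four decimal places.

Update rule: p ← p + [c·p·(h−p) − e·p]·Δt with Δt = 1.
t = 1: p = 0.36000 + (-0.05400) = 0.30600
t = 2: p = 0.30600 + (-0.02524) = 0.28075
t = 3: p = 0.28075 + (-0.01430) = 0.26645
t = 4: p = 0.26645 + (-0.00881) = 0.25764

0.2576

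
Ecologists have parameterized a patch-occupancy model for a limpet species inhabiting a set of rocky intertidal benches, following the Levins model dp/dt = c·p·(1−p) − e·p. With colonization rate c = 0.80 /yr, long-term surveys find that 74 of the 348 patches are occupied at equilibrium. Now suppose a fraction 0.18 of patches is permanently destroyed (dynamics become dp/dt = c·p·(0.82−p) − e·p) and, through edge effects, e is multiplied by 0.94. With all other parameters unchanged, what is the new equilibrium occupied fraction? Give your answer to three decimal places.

0.080

Observed p* = 74/348 = 0.21264.
Balance c(1−p*) = e gives e = 0.80×(1 − 0.21264) = 0.62989.
New p* = 0.82 − e/c = 0.82 − 0.59210/0.80000 = 0.07988.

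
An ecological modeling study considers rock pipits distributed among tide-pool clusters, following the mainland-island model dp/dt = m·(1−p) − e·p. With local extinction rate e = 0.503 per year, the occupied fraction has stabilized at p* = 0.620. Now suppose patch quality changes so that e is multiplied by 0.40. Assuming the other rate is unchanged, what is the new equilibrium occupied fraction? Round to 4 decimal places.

Balance m(1−p*) = e·p* gives m = e·p*/(1−p*) = 0.503×0.62000/0.38000 = 0.82068.
New p* = m/(m+e) = 0.82068/(0.82068+0.20120) = 0.80311.

0.8031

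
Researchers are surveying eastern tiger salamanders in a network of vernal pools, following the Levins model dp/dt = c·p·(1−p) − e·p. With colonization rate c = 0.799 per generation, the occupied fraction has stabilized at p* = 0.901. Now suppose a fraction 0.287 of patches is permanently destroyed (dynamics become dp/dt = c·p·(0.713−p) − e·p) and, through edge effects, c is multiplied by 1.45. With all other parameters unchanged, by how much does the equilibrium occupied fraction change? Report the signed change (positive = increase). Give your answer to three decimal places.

Balance c(1−p*) = e gives e = 0.799×(1 − 0.90100) = 0.07910.
New p* = 0.713 − e/c = 0.713 − 0.07910/1.15855 = 0.64473.
Δp* = 0.64473 − 0.90100 = -0.25627.

-0.256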